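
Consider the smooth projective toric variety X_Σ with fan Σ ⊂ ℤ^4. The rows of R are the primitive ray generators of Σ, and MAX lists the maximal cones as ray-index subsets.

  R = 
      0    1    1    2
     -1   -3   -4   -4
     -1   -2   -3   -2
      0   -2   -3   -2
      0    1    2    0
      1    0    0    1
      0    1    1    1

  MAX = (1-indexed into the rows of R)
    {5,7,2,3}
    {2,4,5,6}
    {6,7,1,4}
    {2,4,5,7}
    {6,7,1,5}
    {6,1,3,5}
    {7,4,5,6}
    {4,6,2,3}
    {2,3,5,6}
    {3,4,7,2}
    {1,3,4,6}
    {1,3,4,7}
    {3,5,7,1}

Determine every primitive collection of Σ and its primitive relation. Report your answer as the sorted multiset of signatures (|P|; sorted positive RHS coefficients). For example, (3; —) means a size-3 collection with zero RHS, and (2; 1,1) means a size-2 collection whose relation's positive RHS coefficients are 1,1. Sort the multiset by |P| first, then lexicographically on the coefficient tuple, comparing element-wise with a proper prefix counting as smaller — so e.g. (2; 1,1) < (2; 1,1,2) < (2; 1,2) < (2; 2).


Minimal non-faces — 5 found among 7 rays, 13 max cones:

  • {1,2}:  v_{1} + v_{2} = v_{3}  →  sig = (2; 1)
  • {1,4,5}:  v_{1} + v_{4} + v_{5} = 0  →  sig = (3; —)
  • {2,6,7}:  v_{2} + v_{6} + v_{7} = v_{4}  →  sig = (3; 1)
  • {3,4,5}:  v_{3} + v_{4} + v_{5} = v_{2}  →  sig = (3; 1)
  • {3,6,7}:  v_{3} + v_{6} + v_{7} = v_{1} + v_{4}  →  sig = (3; 1,1)

Sorted signature multiset PRS(X):
    (2; 1)
    (3; —)
    (3; 1)
    (3; 1)
    (3; 1,1)


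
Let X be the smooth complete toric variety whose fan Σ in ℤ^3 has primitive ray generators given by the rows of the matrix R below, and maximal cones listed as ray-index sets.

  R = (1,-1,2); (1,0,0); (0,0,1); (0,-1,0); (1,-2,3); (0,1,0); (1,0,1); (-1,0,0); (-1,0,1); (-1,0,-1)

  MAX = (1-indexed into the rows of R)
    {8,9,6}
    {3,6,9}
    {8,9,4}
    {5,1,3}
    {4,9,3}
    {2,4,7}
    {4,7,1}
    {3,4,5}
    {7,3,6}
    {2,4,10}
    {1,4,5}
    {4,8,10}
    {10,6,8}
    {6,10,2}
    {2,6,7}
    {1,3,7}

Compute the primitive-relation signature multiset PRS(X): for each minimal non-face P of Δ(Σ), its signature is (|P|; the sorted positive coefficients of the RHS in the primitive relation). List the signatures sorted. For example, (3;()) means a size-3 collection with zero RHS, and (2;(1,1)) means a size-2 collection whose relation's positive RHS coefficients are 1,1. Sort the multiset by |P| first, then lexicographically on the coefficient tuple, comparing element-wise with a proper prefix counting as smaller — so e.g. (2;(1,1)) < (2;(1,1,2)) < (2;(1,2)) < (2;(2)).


23 collections generate NE(X_Σ); each relation:

  P={2,8}:  v_{2} + v_{8} = 0  ⟹  sig = (2;())
  P={4,6}:  v_{4} + v_{6} = 0  ⟹  sig = (2;())
  P={7,10}:  v_{7} + v_{10} = 0  ⟹  sig = (2;())
  P={2,3}:  v_{2} + v_{3} = v_{7}  ⟹  sig = (2;(1))
  P={2,9}:  v_{2} + v_{9} = v_{3}  ⟹  sig = (2;(1))
  P={3,8}:  v_{3} + v_{8} = v_{9}  ⟹  sig = (2;(1))
  P={3,10}:  v_{3} + v_{10} = v_{8}  ⟹  sig = (2;(1))
  P={7,8}:  v_{7} + v_{8} = v_{3}  ⟹  sig = (2;(1))
  P={1,6}:  v_{1} + v_{6} = v_{3} + v_{7}  ⟹  sig = (2;(1,1))
  P={1,10}:  v_{1} + v_{10} = v_{3} + v_{4}  ⟹  sig = (2;(1,1))
  P={5,6}:  v_{5} + v_{6} = v_{1} + v_{3}  ⟹  sig = (2;(1,1))
  P={2,5}:  v_{2} + v_{5} = v_{1} + v_{4} + v_{7}  ⟹  sig = (2;(1,1,1))
  P={1,2}:  v_{1} + v_{2} = v_{4} + 2·v_{7}  ⟹  sig = (2;(1,2))
  P={1,8}:  v_{1} + v_{8} = 2·v_{3} + v_{4}  ⟹  sig = (2;(1,2))
  P={1,9}:  v_{1} + v_{9} = 3·v_{3} + v_{4}  ⟹  sig = (2;(1,3))
  P={5,7}:  v_{5} + v_{7} = 2·v_{1}  ⟹  sig = (2;(2))
  P={7,9}:  v_{7} + v_{9} = 2·v_{3}  ⟹  sig = (2;(2))
  P={9,10}:  v_{9} + v_{10} = 2·v_{8}  ⟹  sig = (2;(2))
  P={5,10}:  v_{5} + v_{10} = 2·v_{3} + 2·v_{4}  ⟹  sig = (2;(2,2))
  P={5,8}:  v_{5} + v_{8} = 3·v_{3} + 2·v_{4}  ⟹  sig = (2;(2,3))
  P={5,9}:  v_{5} + v_{9} = 4·v_{3} + 2·v_{4}  ⟹  sig = (2;(2,4))
  P={1,3,4}:  v_{1} + v_{3} + v_{4} = v_{5}  ⟹  sig = (3;(1))
  P={3,4,7}:  v_{3} + v_{4} + v_{7} = v_{1}  ⟹  sig = (3;(1))

Hence PRS(X_Σ) =
{ (2;()) ×3,  (2;(1)) ×5,  (2;(1,1)) ×3,  (2;(1,1,1)),  (2;(1,2)) ×2,  (2;(1,3)),  (2;(2)) ×3,  (2;(2,2)),  (2;(2,3)),  (2;(2,4)),  (3;(1)) ×2 }


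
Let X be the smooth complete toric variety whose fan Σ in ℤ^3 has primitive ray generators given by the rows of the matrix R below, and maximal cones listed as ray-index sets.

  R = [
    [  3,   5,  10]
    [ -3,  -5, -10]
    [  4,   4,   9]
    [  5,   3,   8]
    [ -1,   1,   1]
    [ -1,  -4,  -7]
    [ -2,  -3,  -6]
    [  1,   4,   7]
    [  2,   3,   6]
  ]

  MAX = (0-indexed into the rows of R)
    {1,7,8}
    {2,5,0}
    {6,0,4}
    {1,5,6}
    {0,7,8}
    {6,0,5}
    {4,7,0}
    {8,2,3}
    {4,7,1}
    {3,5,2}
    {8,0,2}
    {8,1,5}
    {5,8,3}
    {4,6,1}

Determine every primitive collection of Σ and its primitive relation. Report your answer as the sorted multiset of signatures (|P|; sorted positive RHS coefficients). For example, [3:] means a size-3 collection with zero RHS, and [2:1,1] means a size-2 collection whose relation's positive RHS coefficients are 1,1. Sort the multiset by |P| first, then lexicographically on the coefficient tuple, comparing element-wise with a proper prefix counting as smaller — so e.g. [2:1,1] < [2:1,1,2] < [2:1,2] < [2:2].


17 minimal non-faces of Δ(Σ) (on 9 rays):

  {0,1}:  v_{0} + v_{1} = 0  so sig = [2:]
  {5,7}:  v_{5} + v_{7} = 0  so sig = [2:]
  {6,8}:  v_{6} + v_{8} = 0  so sig = [2:]
  {2,4}:  v_{2} + v_{4} = v_{0}  so sig = [2:1]
  {3,4}:  v_{3} + v_{4} = v_{2}  so sig = [2:1]
  {4,5}:  v_{4} + v_{5} = v_{6}  so sig = [2:1]
  {4,8}:  v_{4} + v_{8} = v_{7}  so sig = [2:1]
  {6,7}:  v_{6} + v_{7} = v_{4}  so sig = [2:1]
  {1,2}:  v_{1} + v_{2} = v_{5} + v_{8}  so sig = [2:1,1]
  {2,6}:  v_{2} + v_{6} = v_{0} + v_{5}  so sig = [2:1,1]
  {2,7}:  v_{2} + v_{7} = v_{0} + v_{8}  so sig = [2:1,1]
  {3,6}:  v_{3} + v_{6} = v_{2} + v_{5}  so sig = [2:1,1]
  {3,7}:  v_{3} + v_{7} = v_{2} + v_{8}  so sig = [2:1,1]
  {0,3}:  v_{0} + v_{3} = 2·v_{2}  so sig = [2:2]
  {1,3}:  v_{1} + v_{3} = 2·v_{5} + 2·v_{8}  so sig = [2:2,2]
  {0,5,8}:  v_{0} + v_{5} + v_{8} = v_{2}  so sig = [3:1]
  {2,5,8}:  v_{2} + v_{5} + v_{8} = v_{3}  so sig = [3:1]

Hence PRS(X_Σ) =
    |P|=2: 15 collections, coeffs (), (), (), (1), (1), (1), (1), (1), (1,1), (1,1), (1,1), (1,1), (1,1), (2), (2,2)
    |P|=3: 2 collections, coeffs (1), (1)


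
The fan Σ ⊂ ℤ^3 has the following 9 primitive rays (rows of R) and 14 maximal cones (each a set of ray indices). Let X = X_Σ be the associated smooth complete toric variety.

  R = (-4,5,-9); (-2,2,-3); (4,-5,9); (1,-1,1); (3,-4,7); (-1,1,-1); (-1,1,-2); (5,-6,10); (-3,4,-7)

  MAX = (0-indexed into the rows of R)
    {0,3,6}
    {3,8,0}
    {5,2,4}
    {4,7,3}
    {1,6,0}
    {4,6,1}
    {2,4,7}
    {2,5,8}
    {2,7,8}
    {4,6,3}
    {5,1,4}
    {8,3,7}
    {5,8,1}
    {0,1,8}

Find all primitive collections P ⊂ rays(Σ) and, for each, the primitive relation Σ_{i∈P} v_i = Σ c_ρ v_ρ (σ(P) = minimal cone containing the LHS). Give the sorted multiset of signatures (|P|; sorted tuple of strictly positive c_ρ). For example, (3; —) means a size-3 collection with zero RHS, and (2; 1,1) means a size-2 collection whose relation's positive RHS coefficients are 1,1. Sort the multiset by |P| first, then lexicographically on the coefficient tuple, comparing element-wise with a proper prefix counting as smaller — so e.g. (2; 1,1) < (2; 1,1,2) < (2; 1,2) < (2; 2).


Minimal non-faces — 15 found among 9 rays, 14 max cones:

  {0,2}:  v_{0} + v_{2} = 0  so sig = (2; —)
  {3,5}:  v_{3} + v_{5} = 0  so sig = (2; —)
  {4,8}:  v_{4} + v_{8} = 0  so sig = (2; —)
  {0,4}:  v_{0} + v_{4} = v_{6}  so sig = (2; 1)
  {0,7}:  v_{0} + v_{7} = v_{3}  so sig = (2; 1)
  {1,3}:  v_{1} + v_{3} = v_{6}  so sig = (2; 1)
  {1,7}:  v_{1} + v_{7} = v_{4}  so sig = (2; 1)
  {2,3}:  v_{2} + v_{3} = v_{7}  so sig = (2; 1)
  {2,6}:  v_{2} + v_{6} = v_{4}  so sig = (2; 1)
  {5,6}:  v_{5} + v_{6} = v_{1}  so sig = (2; 1)
  {5,7}:  v_{5} + v_{7} = v_{2}  so sig = (2; 1)
  {6,8}:  v_{6} + v_{8} = v_{0}  so sig = (2; 1)
  {0,5}:  v_{0} + v_{5} = v_{1} + v_{8}  so sig = (2; 1,1)
  {1,2}:  v_{1} + v_{2} = v_{4} + v_{5}  so sig = (2; 1,1)
  {6,7}:  v_{6} + v_{7} = v_{3} + v_{4}  so sig = (2; 1,1)

Hence PRS(X_Σ) =
{ (2; —) ×3,  (2; 1) ×9,  (2; 1,1) ×3 }


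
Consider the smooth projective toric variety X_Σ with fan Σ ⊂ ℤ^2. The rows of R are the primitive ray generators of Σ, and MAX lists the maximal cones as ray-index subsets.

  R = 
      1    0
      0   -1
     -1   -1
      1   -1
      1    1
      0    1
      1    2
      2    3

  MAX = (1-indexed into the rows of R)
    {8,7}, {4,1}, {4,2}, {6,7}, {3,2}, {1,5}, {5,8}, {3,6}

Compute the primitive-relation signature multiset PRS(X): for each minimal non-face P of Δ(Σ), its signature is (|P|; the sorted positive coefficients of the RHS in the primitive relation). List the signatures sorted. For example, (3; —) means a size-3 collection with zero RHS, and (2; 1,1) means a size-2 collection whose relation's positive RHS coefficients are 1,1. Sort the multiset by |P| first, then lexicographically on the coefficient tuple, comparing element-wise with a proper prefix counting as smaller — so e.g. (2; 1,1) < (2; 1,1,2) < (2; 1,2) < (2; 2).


Minimal non-faces — 20 found among 8 rays, 8 max cones:

  P = {2,6}:  v_{2} + v_{6} = 0  ⇒ sig = (2; —)
  P = {3,5}:  v_{3} + v_{5} = 0  ⇒ sig = (2; —)
  P = {1,2}:  v_{1} + v_{2} = v_{4}  ⇒ sig = (2; 1)
  P = {1,3}:  v_{1} + v_{3} = v_{2}  ⇒ sig = (2; 1)
  P = {1,6}:  v_{1} + v_{6} = v_{5}  ⇒ sig = (2; 1)
  P = {2,5}:  v_{2} + v_{5} = v_{1}  ⇒ sig = (2; 1)
  P = {2,7}:  v_{2} + v_{7} = v_{5}  ⇒ sig = (2; 1)
  P = {3,7}:  v_{3} + v_{7} = v_{6}  ⇒ sig = (2; 1)
  P = {3,8}:  v_{3} + v_{8} = v_{7}  ⇒ sig = (2; 1)
  P = {4,6}:  v_{4} + v_{6} = v_{1}  ⇒ sig = (2; 1)
  P = {5,6}:  v_{5} + v_{6} = v_{7}  ⇒ sig = (2; 1)
  P = {5,7}:  v_{5} + v_{7} = v_{8}  ⇒ sig = (2; 1)
  P = {4,7}:  v_{4} + v_{7} = v_{1} + v_{5}  ⇒ sig = (2; 1,1)
  P = {4,8}:  v_{4} + v_{8} = v_{1} + 2·v_{5}  ⇒ sig = (2; 1,2)
  P = {1,7}:  v_{1} + v_{7} = 2·v_{5}  ⇒ sig = (2; 2)
  P = {2,8}:  v_{2} + v_{8} = 2·v_{5}  ⇒ sig = (2; 2)
  P = {3,4}:  v_{3} + v_{4} = 2·v_{2}  ⇒ sig = (2; 2)
  P = {4,5}:  v_{4} + v_{5} = 2·v_{1}  ⇒ sig = (2; 2)
  P = {6,8}:  v_{6} + v_{8} = 2·v_{7}  ⇒ sig = (2; 2)
  P = {1,8}:  v_{1} + v_{8} = 3·v_{5}  ⇒ sig = (2; 3)

Signatures (|P|; sorted positive RHS coefficients), sorted:
[(2; —), (2; —), (2; 1), (2; 1), (2; 1), (2; 1), (2; 1), (2; 1), (2; 1), (2; 1), (2; 1), (2; 1), (2; 1,1), (2; 1,2), (2; 2), (2; 2), (2; 2), (2; 2), (2; 2), (2; 3)]


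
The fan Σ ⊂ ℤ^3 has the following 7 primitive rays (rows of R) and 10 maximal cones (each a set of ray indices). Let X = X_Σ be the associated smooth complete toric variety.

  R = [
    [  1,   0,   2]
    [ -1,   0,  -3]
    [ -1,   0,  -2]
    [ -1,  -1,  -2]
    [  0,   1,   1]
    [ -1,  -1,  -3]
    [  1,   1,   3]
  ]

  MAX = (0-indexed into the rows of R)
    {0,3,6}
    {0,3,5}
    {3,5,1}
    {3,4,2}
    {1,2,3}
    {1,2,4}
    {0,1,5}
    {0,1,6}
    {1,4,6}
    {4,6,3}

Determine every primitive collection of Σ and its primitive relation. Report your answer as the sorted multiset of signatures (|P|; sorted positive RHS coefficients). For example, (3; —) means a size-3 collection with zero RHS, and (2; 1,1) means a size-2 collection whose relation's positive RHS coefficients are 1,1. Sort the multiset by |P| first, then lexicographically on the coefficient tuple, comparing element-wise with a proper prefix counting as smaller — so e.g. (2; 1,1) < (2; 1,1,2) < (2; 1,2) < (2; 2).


9 minimal non-faces of Δ(Σ) (on 7 rays):

  {0,2}:  v_{0} + v_{2} = 0 — sig = (2; —)
  {5,6}:  v_{5} + v_{6} = 0 — sig = (2; —)
  {0,4}:  v_{0} + v_{4} = v_{6} — sig = (2; 1)
  {2,6}:  v_{2} + v_{6} = v_{4} — sig = (2; 1)
  {4,5}:  v_{4} + v_{5} = v_{2} — sig = (2; 1)
  {2,5}:  v_{2} + v_{5} = v_{1} + v_{3} — sig = (2; 1,1)
  {0,1,3}:  v_{0} + v_{1} + v_{3} = v_{5} — sig = (3; 1)
  {1,3,6}:  v_{1} + v_{3} + v_{6} = v_{2} — sig = (3; 1)
  {1,3,4}:  v_{1} + v_{3} + v_{4} = 2·v_{2} — sig = (3; 2)

Signatures (|P|; sorted positive RHS coefficients), sorted:
    (2; —)
    (2; —)
    (2; 1)
    (2; 1)
    (2; 1)
    (2; 1,1)
    (3; 1)
    (3; 1)
    (3; 2)


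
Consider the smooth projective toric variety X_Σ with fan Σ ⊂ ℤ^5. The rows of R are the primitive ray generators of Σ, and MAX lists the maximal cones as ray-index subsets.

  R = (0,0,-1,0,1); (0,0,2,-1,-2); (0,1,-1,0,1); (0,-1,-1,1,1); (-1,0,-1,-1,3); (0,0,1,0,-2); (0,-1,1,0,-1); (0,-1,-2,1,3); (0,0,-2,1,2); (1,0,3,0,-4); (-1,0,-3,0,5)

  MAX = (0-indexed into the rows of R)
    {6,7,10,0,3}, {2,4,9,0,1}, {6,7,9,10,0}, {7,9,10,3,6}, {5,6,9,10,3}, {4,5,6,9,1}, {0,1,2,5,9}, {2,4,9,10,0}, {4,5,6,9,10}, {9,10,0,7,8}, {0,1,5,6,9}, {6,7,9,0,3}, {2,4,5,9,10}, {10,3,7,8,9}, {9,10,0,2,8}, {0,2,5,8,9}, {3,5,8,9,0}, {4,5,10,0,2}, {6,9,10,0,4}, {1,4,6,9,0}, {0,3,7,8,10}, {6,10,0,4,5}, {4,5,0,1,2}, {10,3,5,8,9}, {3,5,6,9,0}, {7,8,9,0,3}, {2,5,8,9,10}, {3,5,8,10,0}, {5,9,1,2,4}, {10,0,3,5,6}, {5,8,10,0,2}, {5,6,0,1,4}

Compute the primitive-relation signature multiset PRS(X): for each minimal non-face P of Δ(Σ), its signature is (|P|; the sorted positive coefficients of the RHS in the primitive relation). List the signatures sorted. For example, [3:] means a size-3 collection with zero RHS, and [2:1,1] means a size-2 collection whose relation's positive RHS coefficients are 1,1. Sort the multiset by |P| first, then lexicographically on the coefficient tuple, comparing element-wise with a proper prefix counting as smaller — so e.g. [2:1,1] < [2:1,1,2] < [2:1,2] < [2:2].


Primitive collections (15):

  P = {1,8}:  v_{1} + v_{8} = 0 ; sig = [2:]
  P = {2,6}:  v_{2} + v_{6} = 0 ; sig = [2:]
  P = {1,3}:  v_{1} + v_{3} = v_{6} ; sig = [2:1]
  P = {1,10}:  v_{1} + v_{10} = v_{4} ; sig = [2:1]
  P = {2,3}:  v_{2} + v_{3} = v_{8} ; sig = [2:1]
  P = {4,8}:  v_{4} + v_{8} = v_{10} ; sig = [2:1]
  P = {5,7}:  v_{5} + v_{7} = v_{3} ; sig = [2:1]
  P = {6,8}:  v_{6} + v_{8} = v_{3} ; sig = [2:1]
  P = {3,4}:  v_{3} + v_{4} = v_{6} + v_{10} ; sig = [2:1,1]
  P = {1,7}:  v_{1} + v_{7} = v_{0} + v_{6} + v_{9} + v_{10} ; sig = [2:1,1,1,1]
  P = {2,7}:  v_{2} + v_{7} = v_{0} + v_{8} + v_{9} + v_{10} ; sig = [2:1,1,1,1]
  P = {4,7}:  v_{4} + v_{7} = v_{0} + v_{6} + v_{9} + 2·v_{10} ; sig = [2:1,1,1,2]
  P = {0,5,9,10}:  v_{0} + v_{5} + v_{9} + v_{10} = 0 ; sig = [4:]
  P = {0,3,9,10}:  v_{0} + v_{3} + v_{9} + v_{10} = v_{7} ; sig = [4:1]
  P = {0,4,5,9}:  v_{0} + v_{4} + v_{5} + v_{9} = v_{1} ; sig = [4:1]

Signatures (|P|; sorted positive RHS coefficients), sorted:
{ [2:] ×2,  [2:1] ×6,  [2:1,1],  [2:1,1,1,1] ×2,  [2:1,1,1,2],  [4:],  [4:1] ×2 }


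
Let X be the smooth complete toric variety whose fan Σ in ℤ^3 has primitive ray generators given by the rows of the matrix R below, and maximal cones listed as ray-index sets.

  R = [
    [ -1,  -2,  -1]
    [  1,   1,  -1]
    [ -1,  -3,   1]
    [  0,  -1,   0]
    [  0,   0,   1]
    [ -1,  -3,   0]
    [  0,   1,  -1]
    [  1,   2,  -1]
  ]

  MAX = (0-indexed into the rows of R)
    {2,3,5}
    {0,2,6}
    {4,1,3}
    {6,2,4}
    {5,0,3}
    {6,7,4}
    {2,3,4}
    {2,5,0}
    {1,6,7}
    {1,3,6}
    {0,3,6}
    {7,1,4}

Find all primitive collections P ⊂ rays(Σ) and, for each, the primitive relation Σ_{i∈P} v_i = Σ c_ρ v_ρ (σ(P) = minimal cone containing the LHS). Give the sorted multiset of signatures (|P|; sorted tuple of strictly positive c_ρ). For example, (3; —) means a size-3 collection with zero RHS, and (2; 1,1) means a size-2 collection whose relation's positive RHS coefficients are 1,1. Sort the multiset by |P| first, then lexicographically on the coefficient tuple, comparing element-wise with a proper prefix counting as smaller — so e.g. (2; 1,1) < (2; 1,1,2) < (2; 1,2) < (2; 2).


|primitive collections| = 14. Relations:

  P = {2,7}:  v_{2} + v_{7} = v_{3}  ⟹  sig = (2; 1)
  P = {3,7}:  v_{3} + v_{7} = v_{1}  ⟹  sig = (2; 1)
  P = {4,5}:  v_{4} + v_{5} = v_{2}  ⟹  sig = (2; 1)
  P = {5,6}:  v_{5} + v_{6} = v_{0}  ⟹  sig = (2; 1)
  P = {0,4}:  v_{0} + v_{4} = v_{2} + v_{6}  ⟹  sig = (2; 1,1)
  P = {5,7}:  v_{5} + v_{7} = 2·v_{3} + v_{6}  ⟹  sig = (2; 1,2)
  P = {1,5}:  v_{1} + v_{5} = 3·v_{3} + v_{6}  ⟹  sig = (2; 1,3)
  P = {1,2}:  v_{1} + v_{2} = 2·v_{3}  ⟹  sig = (2; 2)
  P = {0,7}:  v_{0} + v_{7} = 2·v_{3} + 2·v_{6}  ⟹  sig = (2; 2,2)
  P = {0,1}:  v_{0} + v_{1} = 3·v_{3} + 2·v_{6}  ⟹  sig = (2; 2,3)
  P = {3,4,6}:  v_{3} + v_{4} + v_{6} = 0  ⟹  sig = (3; —)
  P = {1,4,6}:  v_{1} + v_{4} + v_{6} = v_{7}  ⟹  sig = (3; 1)
  P = {2,3,6}:  v_{2} + v_{3} + v_{6} = v_{5}  ⟹  sig = (3; 1)
  P = {0,2,3}:  v_{0} + v_{2} + v_{3} = 2·v_{5}  ⟹  sig = (3; 2)

Signatures (|P|; sorted positive RHS coefficients), sorted:
    |P|=2: 10 collections, coeffs (1), (1), (1), (1), (1,1), (1,2), (1,3), (2), (2,2), (2,3)
    |P|=3: 4 collections, coeffs (), (1), (1), (2)


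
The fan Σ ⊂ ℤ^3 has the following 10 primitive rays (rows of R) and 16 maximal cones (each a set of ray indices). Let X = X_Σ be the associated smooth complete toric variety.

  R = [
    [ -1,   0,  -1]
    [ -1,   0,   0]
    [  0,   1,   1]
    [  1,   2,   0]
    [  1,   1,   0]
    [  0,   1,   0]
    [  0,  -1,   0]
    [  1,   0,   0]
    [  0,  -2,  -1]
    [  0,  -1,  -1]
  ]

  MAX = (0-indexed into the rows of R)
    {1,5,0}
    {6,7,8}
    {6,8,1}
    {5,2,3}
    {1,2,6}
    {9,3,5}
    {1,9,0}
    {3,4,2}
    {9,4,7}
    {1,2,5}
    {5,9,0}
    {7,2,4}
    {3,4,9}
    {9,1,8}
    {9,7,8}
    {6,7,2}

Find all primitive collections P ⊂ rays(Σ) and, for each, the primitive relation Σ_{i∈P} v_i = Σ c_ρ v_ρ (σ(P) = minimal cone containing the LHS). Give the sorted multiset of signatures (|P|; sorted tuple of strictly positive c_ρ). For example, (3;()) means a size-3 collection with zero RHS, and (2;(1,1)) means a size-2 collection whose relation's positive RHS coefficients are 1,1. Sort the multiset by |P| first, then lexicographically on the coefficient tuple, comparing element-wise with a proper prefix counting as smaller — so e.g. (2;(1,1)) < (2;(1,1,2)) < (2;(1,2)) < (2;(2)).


Δ(Σ) — 10 vertices, 22 min non-faces:

  • {1,7}:  v_{1} + v_{7} = 0 — sig = (2;())
  • {2,9}:  v_{2} + v_{9} = 0 — sig = (2;())
  • {5,6}:  v_{5} + v_{6} = 0 — sig = (2;())
  • {1,4}:  v_{1} + v_{4} = v_{5} — sig = (2;(1))
  • {2,8}:  v_{2} + v_{8} = v_{6} — sig = (2;(1))
  • {3,6}:  v_{3} + v_{6} = v_{4} — sig = (2;(1))
  • {4,5}:  v_{4} + v_{5} = v_{3} — sig = (2;(1))
  • {4,6}:  v_{4} + v_{6} = v_{7} — sig = (2;(1))
  • {5,7}:  v_{5} + v_{7} = v_{4} — sig = (2;(1))
  • {5,8}:  v_{5} + v_{8} = v_{9} — sig = (2;(1))
  • {6,9}:  v_{6} + v_{9} = v_{8} — sig = (2;(1))
  • {0,2}:  v_{0} + v_{2} = v_{1} + v_{5} — sig = (2;(1,1))
  • {0,6}:  v_{0} + v_{6} = v_{1} + v_{9} — sig = (2;(1,1))
  • {0,7}:  v_{0} + v_{7} = v_{5} + v_{9} — sig = (2;(1,1))
  • {3,8}:  v_{3} + v_{8} = v_{4} + v_{9} — sig = (2;(1,1))
  • {4,8}:  v_{4} + v_{8} = v_{7} + v_{9} — sig = (2;(1,1))
  • {0,4}:  v_{0} + v_{4} = 2·v_{5} + v_{9} — sig = (2;(1,2))
  • {0,8}:  v_{0} + v_{8} = v_{1} + 2·v_{9} — sig = (2;(1,2))
  • {0,3}:  v_{0} + v_{3} = 3·v_{5} + v_{9} — sig = (2;(1,3))
  • {1,3}:  v_{1} + v_{3} = 2·v_{5} — sig = (2;(2))
  • {3,7}:  v_{3} + v_{7} = 2·v_{4} — sig = (2;(2))
  • {1,5,9}:  v_{1} + v_{5} + v_{9} = v_{0} — sig = (3;(1))

so the primitive-relation signature multiset is
{ (2;()) ×3,  (2;(1)) ×8,  (2;(1,1)) ×5,  (2;(1,2)) ×2,  (2;(1,3)),  (2;(2)) ×2,  (3;(1)) }


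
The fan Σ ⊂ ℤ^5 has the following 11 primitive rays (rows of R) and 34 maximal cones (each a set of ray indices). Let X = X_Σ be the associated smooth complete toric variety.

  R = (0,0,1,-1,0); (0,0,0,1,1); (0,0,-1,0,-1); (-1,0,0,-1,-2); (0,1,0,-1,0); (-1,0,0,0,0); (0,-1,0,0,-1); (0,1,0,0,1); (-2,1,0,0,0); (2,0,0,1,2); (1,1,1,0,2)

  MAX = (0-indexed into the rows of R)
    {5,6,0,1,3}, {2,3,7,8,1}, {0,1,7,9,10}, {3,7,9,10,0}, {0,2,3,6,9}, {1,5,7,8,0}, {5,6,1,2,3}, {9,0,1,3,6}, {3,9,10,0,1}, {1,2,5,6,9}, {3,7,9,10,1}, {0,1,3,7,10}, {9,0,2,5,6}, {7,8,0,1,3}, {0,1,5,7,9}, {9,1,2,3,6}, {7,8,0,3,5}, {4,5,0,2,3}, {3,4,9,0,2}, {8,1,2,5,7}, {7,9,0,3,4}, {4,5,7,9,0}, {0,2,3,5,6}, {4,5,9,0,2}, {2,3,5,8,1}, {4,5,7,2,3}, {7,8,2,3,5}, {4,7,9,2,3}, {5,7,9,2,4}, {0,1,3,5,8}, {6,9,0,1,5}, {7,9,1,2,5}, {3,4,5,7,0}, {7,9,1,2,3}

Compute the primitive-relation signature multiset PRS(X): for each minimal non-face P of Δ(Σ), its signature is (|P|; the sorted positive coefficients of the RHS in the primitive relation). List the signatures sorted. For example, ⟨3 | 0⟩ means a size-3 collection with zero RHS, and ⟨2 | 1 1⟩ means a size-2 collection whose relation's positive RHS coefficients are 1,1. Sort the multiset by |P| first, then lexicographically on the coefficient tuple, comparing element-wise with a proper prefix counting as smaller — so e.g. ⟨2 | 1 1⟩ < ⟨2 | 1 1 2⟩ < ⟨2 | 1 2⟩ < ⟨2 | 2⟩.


|primitive collections| = 17. Relations:

  {6,7}:  v_{6} + v_{7} = 0  ⟹  sig = ⟨2 | 0⟩
  {1,4}:  v_{1} + v_{4} = v_{7}  ⟹  sig = ⟨2 | 1⟩
  {4,6}:  v_{4} + v_{6} = v_{0} + v_{2}  ⟹  sig = ⟨2 | 1 1⟩
  {8,9}:  v_{8} + v_{9} = v_{1} + v_{7}  ⟹  sig = ⟨2 | 1 1⟩
  {2,10}:  v_{2} + v_{10} = v_{3} + v_{7} + v_{9}  ⟹  sig = ⟨2 | 1 1 1⟩
  {5,10}:  v_{5} + v_{10} = v_{0} + v_{1} + v_{7}  ⟹  sig = ⟨2 | 1 1 1⟩
  {6,8}:  v_{6} + v_{8} = v_{1} + v_{3} + v_{5}  ⟹  sig = ⟨2 | 1 1 1⟩
  {6,10}:  v_{6} + v_{10} = v_{0} + v_{1} + v_{3} + v_{9}  ⟹  sig = ⟨2 | 1 1 1 1⟩
  {4,10}:  v_{4} + v_{10} = v_{0} + v_{3} + 2·v_{7} + v_{9}  ⟹  sig = ⟨2 | 1 1 1 2⟩
  {4,8}:  v_{4} + v_{8} = v_{3} + v_{5} + 2·v_{7}  ⟹  sig = ⟨2 | 1 1 2⟩
  {8,10}:  v_{8} + v_{10} = v_{0} + 2·v_{1} + v_{3} + 2·v_{7}  ⟹  sig = ⟨2 | 1 1 2 2⟩
  {0,1,2}:  v_{0} + v_{1} + v_{2} = 0  ⟹  sig = ⟨3 | 0⟩
  {3,5,9}:  v_{3} + v_{5} + v_{9} = 0  ⟹  sig = ⟨3 | 0⟩
  {0,2,7}:  v_{0} + v_{2} + v_{7} = v_{4}  ⟹  sig = ⟨3 | 1⟩
  {0,2,8}:  v_{0} + v_{2} + v_{8} = v_{3} + v_{5} + v_{7}  ⟹  sig = ⟨3 | 1 1 1⟩
  {1,3,5,7}:  v_{1} + v_{3} + v_{5} + v_{7} = v_{8}  ⟹  sig = ⟨4 | 1⟩
  {0,1,3,7,9}:  v_{0} + v_{1} + v_{3} + v_{7} + v_{9} = v_{10}  ⟹  sig = ⟨5 | 1⟩

Signatures (|P|; sorted positive RHS coefficients), sorted:
    |P|=2: 11 collections, coeffs (), (1), (1,1), (1,1), (1,1,1), (1,1,1), (1,1,1), (1,1,1,1), (1,1,1,2), (1,1,2), (1,1,2,2)
    |P|=3: 4 collections, coeffs (), (), (1), (1,1,1)
    |P|=4: 1 collection, coeffs (1)
    |P|=5: 1 collection, coeffs (1)


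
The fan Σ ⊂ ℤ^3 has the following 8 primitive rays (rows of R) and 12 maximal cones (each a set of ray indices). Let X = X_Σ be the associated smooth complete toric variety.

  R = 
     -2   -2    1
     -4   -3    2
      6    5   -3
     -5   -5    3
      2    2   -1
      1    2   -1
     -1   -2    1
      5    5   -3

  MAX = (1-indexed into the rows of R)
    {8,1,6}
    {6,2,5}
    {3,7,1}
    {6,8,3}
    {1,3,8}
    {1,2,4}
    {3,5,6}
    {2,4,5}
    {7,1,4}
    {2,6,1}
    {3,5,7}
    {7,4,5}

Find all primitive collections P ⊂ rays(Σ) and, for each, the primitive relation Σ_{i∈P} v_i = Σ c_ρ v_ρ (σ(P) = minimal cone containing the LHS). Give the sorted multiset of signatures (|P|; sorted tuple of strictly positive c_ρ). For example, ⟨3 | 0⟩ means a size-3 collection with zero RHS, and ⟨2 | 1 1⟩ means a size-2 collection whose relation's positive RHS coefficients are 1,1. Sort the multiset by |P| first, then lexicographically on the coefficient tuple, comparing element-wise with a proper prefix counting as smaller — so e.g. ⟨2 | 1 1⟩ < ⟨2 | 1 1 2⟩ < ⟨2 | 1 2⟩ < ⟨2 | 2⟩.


11 collections generate NE(X_Σ); each relation:

  • {1,5}:  v_{1} + v_{5} = 0 — sig = ⟨2 | 0⟩
  • {4,8}:  v_{4} + v_{8} = 0 — sig = ⟨2 | 0⟩
  • {6,7}:  v_{6} + v_{7} = 0 — sig = ⟨2 | 0⟩
  • {2,3}:  v_{2} + v_{3} = v_{5} — sig = ⟨2 | 1⟩
  • {2,7}:  v_{2} + v_{7} = v_{4} — sig = ⟨2 | 1⟩
  • {2,8}:  v_{2} + v_{8} = v_{6} — sig = ⟨2 | 1⟩
  • {4,6}:  v_{4} + v_{6} = v_{2} — sig = ⟨2 | 1⟩
  • {3,4}:  v_{3} + v_{4} = v_{5} + v_{7} — sig = ⟨2 | 1 1⟩
  • {5,8}:  v_{5} + v_{8} = v_{3} + v_{6} — sig = ⟨2 | 1 1⟩
  • {7,8}:  v_{7} + v_{8} = v_{1} + v_{3} — sig = ⟨2 | 1 1⟩
  • {1,3,6}:  v_{1} + v_{3} + v_{6} = v_{8} — sig = ⟨3 | 1⟩

Sorted signature multiset PRS(X):
{ ⟨2 | 0⟩ ×3,  ⟨2 | 1⟩ ×4,  ⟨2 | 1 1⟩ ×3,  ⟨3 | 1⟩ }


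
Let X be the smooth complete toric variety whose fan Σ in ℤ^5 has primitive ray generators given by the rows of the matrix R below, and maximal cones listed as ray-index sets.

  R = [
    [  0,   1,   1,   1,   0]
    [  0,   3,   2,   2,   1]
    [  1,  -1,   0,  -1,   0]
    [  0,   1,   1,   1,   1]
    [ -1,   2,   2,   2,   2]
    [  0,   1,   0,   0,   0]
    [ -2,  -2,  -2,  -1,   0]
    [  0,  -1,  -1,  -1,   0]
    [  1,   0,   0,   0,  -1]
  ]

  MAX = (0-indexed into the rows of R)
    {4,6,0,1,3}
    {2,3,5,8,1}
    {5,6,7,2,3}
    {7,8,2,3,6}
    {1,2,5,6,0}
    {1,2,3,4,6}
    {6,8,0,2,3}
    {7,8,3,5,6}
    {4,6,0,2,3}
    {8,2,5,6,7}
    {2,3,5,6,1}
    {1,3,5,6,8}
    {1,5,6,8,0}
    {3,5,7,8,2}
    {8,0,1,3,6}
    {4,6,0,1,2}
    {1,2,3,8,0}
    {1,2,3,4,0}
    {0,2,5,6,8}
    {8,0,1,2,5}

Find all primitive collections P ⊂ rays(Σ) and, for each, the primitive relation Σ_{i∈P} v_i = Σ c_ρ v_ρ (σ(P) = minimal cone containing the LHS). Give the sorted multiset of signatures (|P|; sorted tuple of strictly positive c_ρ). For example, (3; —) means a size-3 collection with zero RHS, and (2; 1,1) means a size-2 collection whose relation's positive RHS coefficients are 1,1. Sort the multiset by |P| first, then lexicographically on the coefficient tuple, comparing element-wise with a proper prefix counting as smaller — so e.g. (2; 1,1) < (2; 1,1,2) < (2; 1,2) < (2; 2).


Δ(Σ) — 9 vertices, 9 min non-faces:

  P = {0,7}:  v_{0} + v_{7} = 0 ; sig = (2; —)
  P = {1,7}:  v_{1} + v_{7} = v_{3} + v_{5} ; sig = (2; 1,1)
  P = {4,8}:  v_{4} + v_{8} = v_{0} + v_{3} ; sig = (2; 1,1)
  P = {4,7}:  v_{4} + v_{7} = v_{1} + v_{2} + v_{3} + v_{6} ; sig = (2; 1,1,1,1)
  P = {4,5}:  v_{4} + v_{5} = 2·v_{1} + v_{2} + v_{6} ; sig = (2; 1,1,2)
  P = {0,3,5}:  v_{0} + v_{3} + v_{5} = v_{1} ; sig = (3; 1)
  P = {1,2,6,8}:  v_{1} + v_{2} + v_{6} + v_{8} = 0 ; sig = (4; —)
  P = {0,1,2,3,6}:  v_{0} + v_{1} + v_{2} + v_{3} + v_{6} = v_{4} ; sig = (5; 1)
  P = {2,3,5,6,8}:  v_{2} + v_{3} + v_{5} + v_{6} + v_{8} = v_{7} ; sig = (5; 1)

Signatures (|P|; sorted positive RHS coefficients), sorted:
    (2; —)
    (2; 1,1)
    (2; 1,1)
    (2; 1,1,1,1)
    (2; 1,1,2)
    (3; 1)
    (4; —)
    (5; 1)
    (5; 1)


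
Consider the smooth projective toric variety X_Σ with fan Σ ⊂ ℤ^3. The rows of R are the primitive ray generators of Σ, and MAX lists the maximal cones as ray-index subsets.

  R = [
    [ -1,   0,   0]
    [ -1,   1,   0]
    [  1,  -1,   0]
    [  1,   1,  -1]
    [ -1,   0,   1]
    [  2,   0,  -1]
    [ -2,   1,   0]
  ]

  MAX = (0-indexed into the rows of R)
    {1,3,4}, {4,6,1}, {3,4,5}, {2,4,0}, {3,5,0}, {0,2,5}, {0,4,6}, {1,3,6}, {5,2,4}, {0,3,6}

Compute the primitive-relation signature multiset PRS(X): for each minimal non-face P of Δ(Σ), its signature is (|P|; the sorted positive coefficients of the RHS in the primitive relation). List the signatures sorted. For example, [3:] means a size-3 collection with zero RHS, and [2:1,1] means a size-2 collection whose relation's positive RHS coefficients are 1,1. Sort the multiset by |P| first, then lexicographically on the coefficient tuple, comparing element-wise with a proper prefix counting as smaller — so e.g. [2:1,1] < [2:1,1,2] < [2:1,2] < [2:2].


Δ(Σ) — 7 vertices, 9 min non-faces:

  • {1,2}:  v_{1} + v_{2} = 0  →  sig = [2:]
  • {0,1}:  v_{0} + v_{1} = v_{6}  →  sig = [2:1]
  • {1,5}:  v_{1} + v_{5} = v_{3}  →  sig = [2:1]
  • {2,3}:  v_{2} + v_{3} = v_{5}  →  sig = [2:1]
  • {2,6}:  v_{2} + v_{6} = v_{0}  →  sig = [2:1]
  • {5,6}:  v_{5} + v_{6} = v_{0} + v_{3}  →  sig = [2:1,1]
  • {0,4,5}:  v_{0} + v_{4} + v_{5} = 0  →  sig = [3:]
  • {0,3,4}:  v_{0} + v_{3} + v_{4} = v_{1}  →  sig = [3:1]
  • {3,4,6}:  v_{3} + v_{4} + v_{6} = 2·v_{1}  →  sig = [3:2]

Hence PRS(X_Σ) =
    [2:]
    [2:1]
    [2:1]
    [2:1]
    [2:1]
    [2:1,1]
    [3:]
    [3:1]
    [3:2]


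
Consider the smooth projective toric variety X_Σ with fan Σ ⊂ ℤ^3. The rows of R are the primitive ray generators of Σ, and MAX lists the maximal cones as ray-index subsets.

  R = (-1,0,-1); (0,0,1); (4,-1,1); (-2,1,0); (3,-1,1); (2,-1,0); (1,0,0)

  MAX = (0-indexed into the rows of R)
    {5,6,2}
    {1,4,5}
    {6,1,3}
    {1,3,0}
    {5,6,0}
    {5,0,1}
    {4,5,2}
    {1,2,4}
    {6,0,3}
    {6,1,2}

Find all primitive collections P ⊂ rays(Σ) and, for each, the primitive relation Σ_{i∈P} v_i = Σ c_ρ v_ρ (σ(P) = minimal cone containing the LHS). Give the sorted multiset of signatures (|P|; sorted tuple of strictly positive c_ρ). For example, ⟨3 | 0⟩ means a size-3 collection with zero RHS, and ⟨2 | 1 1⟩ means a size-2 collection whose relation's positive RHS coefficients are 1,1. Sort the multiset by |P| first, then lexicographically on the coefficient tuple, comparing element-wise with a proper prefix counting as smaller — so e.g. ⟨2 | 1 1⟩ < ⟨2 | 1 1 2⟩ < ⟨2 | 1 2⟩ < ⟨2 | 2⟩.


Σ has 9 primitive collections:

  P = {3,5}:  v_{3} + v_{5} = 0 ; sig = ⟨2 | 0⟩
  P = {0,4}:  v_{0} + v_{4} = v_{5} ; sig = ⟨2 | 1⟩
  P = {4,6}:  v_{4} + v_{6} = v_{2} ; sig = ⟨2 | 1⟩
  P = {0,2}:  v_{0} + v_{2} = v_{5} + v_{6} ; sig = ⟨2 | 1 1⟩
  P = {3,4}:  v_{3} + v_{4} = v_{1} + v_{6} ; sig = ⟨2 | 1 1⟩
  P = {2,3}:  v_{2} + v_{3} = v_{1} + 2·v_{6} ; sig = ⟨2 | 1 2⟩
  P = {0,1,6}:  v_{0} + v_{1} + v_{6} = 0 ; sig = ⟨3 | 0⟩
  P = {1,5,6}:  v_{1} + v_{5} + v_{6} = v_{4} ; sig = ⟨3 | 1⟩
  P = {1,2,5}:  v_{1} + v_{2} + v_{5} = 2·v_{4} ; sig = ⟨3 | 2⟩

Sorted signature multiset PRS(X):
[⟨2 | 0⟩, ⟨2 | 1⟩, ⟨2 | 1⟩, ⟨2 | 1 1⟩, ⟨2 | 1 1⟩, ⟨2 | 1 2⟩, ⟨3 | 0⟩, ⟨3 | 1⟩, ⟨3 | 2⟩]


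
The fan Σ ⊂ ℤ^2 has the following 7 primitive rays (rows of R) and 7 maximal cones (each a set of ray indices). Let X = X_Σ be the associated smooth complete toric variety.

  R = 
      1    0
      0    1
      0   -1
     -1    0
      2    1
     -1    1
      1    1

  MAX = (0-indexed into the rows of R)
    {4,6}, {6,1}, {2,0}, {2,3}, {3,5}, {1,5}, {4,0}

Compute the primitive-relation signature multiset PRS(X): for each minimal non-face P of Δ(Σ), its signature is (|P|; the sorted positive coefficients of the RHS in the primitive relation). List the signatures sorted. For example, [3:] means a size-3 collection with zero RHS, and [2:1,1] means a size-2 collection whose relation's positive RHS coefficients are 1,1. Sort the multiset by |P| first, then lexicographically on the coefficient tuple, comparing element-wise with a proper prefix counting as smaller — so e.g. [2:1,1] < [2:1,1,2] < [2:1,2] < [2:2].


Δ(Σ) — 7 vertices, 14 min non-faces:

  P = {0,3}:  v_{0} + v_{3} = 0 ; sig = [2:]
  P = {1,2}:  v_{1} + v_{2} = 0 ; sig = [2:]
  P = {0,1}:  v_{0} + v_{1} = v_{6} ; sig = [2:1]
  P = {0,5}:  v_{0} + v_{5} = v_{1} ; sig = [2:1]
  P = {0,6}:  v_{0} + v_{6} = v_{4} ; sig = [2:1]
  P = {1,3}:  v_{1} + v_{3} = v_{5} ; sig = [2:1]
  P = {2,5}:  v_{2} + v_{5} = v_{3} ; sig = [2:1]
  P = {2,6}:  v_{2} + v_{6} = v_{0} ; sig = [2:1]
  P = {3,4}:  v_{3} + v_{4} = v_{6} ; sig = [2:1]
  P = {3,6}:  v_{3} + v_{6} = v_{1} ; sig = [2:1]
  P = {4,5}:  v_{4} + v_{5} = v_{1} + v_{6} ; sig = [2:1,1]
  P = {1,4}:  v_{1} + v_{4} = 2·v_{6} ; sig = [2:2]
  P = {2,4}:  v_{2} + v_{4} = 2·v_{0} ; sig = [2:2]
  P = {5,6}:  v_{5} + v_{6} = 2·v_{1} ; sig = [2:2]

Sorted signature multiset PRS(X):
[[2:], [2:], [2:1], [2:1], [2:1], [2:1], [2:1], [2:1], [2:1], [2:1], [2:1,1], [2:2], [2:2], [2:2]]


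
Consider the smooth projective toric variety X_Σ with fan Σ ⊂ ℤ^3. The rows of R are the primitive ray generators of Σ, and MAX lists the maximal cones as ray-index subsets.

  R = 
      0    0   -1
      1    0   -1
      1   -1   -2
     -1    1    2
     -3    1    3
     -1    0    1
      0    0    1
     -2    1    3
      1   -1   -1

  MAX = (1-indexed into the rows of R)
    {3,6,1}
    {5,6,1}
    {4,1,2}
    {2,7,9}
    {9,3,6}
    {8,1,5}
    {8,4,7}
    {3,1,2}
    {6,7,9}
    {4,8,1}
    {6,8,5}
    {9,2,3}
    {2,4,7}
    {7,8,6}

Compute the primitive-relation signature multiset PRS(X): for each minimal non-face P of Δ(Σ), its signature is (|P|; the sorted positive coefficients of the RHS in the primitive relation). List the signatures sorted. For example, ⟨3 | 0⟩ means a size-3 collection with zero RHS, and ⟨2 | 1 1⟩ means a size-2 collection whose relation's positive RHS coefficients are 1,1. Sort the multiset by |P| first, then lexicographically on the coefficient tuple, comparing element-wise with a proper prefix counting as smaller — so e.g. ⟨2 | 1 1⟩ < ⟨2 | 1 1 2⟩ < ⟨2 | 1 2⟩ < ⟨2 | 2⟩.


The 16 primitive collections of Σ (r=9, n=3):

  • {1,7}:  v_{1} + v_{7} = 0 — sig = ⟨2 | 0⟩
  • {2,6}:  v_{2} + v_{6} = 0 — sig = ⟨2 | 0⟩
  • {3,4}:  v_{3} + v_{4} = 0 — sig = ⟨2 | 0⟩
  • {1,9}:  v_{1} + v_{9} = v_{3} — sig = ⟨2 | 1⟩
  • {2,8}:  v_{2} + v_{8} = v_{4} — sig = ⟨2 | 1⟩
  • {3,7}:  v_{3} + v_{7} = v_{9} — sig = ⟨2 | 1⟩
  • {3,8}:  v_{3} + v_{8} = v_{6} — sig = ⟨2 | 1⟩
  • {4,6}:  v_{4} + v_{6} = v_{8} — sig = ⟨2 | 1⟩
  • {4,9}:  v_{4} + v_{9} = v_{7} — sig = ⟨2 | 1⟩
  • {2,5}:  v_{2} + v_{5} = v_{1} + v_{8} — sig = ⟨2 | 1 1⟩
  • {5,7}:  v_{5} + v_{7} = v_{6} + v_{8} — sig = ⟨2 | 1 1⟩
  • {8,9}:  v_{8} + v_{9} = v_{6} + v_{7} — sig = ⟨2 | 1 1⟩
  • {3,5}:  v_{3} + v_{5} = v_{1} + 2·v_{6} — sig = ⟨2 | 1 2⟩
  • {4,5}:  v_{4} + v_{5} = v_{1} + 2·v_{8} — sig = ⟨2 | 1 2⟩
  • {5,9}:  v_{5} + v_{9} = 2·v_{6} — sig = ⟨2 | 2⟩
  • {1,6,8}:  v_{1} + v_{6} + v_{8} = v_{5} — sig = ⟨3 | 1⟩

Sorted signature multiset PRS(X):
[⟨2 | 0⟩, ⟨2 | 0⟩, ⟨2 | 0⟩, ⟨2 | 1⟩, ⟨2 | 1⟩, ⟨2 | 1⟩, ⟨2 | 1⟩, ⟨2 | 1⟩, ⟨2 | 1⟩, ⟨2 | 1 1⟩, ⟨2 | 1 1⟩, ⟨2 | 1 1⟩, ⟨2 | 1 2⟩, ⟨2 | 1 2⟩, ⟨2 | 2⟩, ⟨3 | 1⟩]


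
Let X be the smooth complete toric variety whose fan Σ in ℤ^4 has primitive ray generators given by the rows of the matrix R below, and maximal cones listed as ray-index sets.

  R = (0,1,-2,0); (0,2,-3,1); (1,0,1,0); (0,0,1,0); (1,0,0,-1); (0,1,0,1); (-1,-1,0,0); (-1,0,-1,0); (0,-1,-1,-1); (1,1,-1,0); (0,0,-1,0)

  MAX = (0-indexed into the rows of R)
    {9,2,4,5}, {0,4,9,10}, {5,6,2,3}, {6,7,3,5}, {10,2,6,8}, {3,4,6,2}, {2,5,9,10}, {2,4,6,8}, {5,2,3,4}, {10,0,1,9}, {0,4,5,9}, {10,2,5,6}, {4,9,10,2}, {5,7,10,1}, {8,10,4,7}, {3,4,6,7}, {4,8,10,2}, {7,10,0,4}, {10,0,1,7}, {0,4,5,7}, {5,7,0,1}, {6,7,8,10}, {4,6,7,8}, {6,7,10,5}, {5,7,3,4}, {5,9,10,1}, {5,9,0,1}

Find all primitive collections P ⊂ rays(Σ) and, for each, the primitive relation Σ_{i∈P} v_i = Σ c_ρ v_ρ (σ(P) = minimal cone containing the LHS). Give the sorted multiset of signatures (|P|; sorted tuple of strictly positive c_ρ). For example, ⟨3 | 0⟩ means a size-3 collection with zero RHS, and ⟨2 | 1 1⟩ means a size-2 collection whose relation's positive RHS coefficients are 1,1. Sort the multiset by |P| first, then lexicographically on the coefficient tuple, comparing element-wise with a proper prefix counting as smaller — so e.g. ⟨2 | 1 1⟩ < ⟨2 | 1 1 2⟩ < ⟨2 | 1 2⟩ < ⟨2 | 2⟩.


|primitive collections| = 21. Relations:

  P = {2,7}:  v_{2} + v_{7} = 0 ; sig = ⟨2 | 0⟩
  P = {3,10}:  v_{3} + v_{10} = 0 ; sig = ⟨2 | 0⟩
  P = {0,2}:  v_{0} + v_{2} = v_{9} ; sig = ⟨2 | 1⟩
  P = {5,8}:  v_{5} + v_{8} = v_{10} ; sig = ⟨2 | 1⟩
  P = {6,9}:  v_{6} + v_{9} = v_{10} ; sig = ⟨2 | 1⟩
  P = {7,9}:  v_{7} + v_{9} = v_{0} ; sig = ⟨2 | 1⟩
  P = {0,6}:  v_{0} + v_{6} = v_{7} + v_{10} ; sig = ⟨2 | 1 1⟩
  P = {1,3}:  v_{1} + v_{3} = v_{0} + v_{5} ; sig = ⟨2 | 1 1⟩
  P = {1,4}:  v_{1} + v_{4} = v_{0} + v_{9} ; sig = ⟨2 | 1 1⟩
  P = {3,8}:  v_{3} + v_{8} = v_{4} + v_{6} ; sig = ⟨2 | 1 1⟩
  P = {3,9}:  v_{3} + v_{9} = v_{4} + v_{5} ; sig = ⟨2 | 1 1⟩
  P = {0,3}:  v_{0} + v_{3} = v_{4} + v_{5} + v_{7} ; sig = ⟨2 | 1 1 1⟩
  P = {1,2}:  v_{1} + v_{2} = v_{5} + v_{9} + v_{10} ; sig = ⟨2 | 1 1 1⟩
  P = {0,8}:  v_{0} + v_{8} = v_{4} + v_{7} + 2·v_{10} ; sig = ⟨2 | 1 1 2⟩
  P = {1,6}:  v_{1} + v_{6} = v_{5} + v_{7} + 2·v_{10} ; sig = ⟨2 | 1 1 2⟩
  P = {1,8}:  v_{1} + v_{8} = v_{0} + 2·v_{10} ; sig = ⟨2 | 1 2⟩
  P = {8,9}:  v_{8} + v_{9} = v_{4} + 2·v_{10} ; sig = ⟨2 | 1 2⟩
  P = {4,5,6}:  v_{4} + v_{5} + v_{6} = 0 ; sig = ⟨3 | 0⟩
  P = {0,5,10}:  v_{0} + v_{5} + v_{10} = v_{1} ; sig = ⟨3 | 1⟩
  P = {4,5,10}:  v_{4} + v_{5} + v_{10} = v_{9} ; sig = ⟨3 | 1⟩
  P = {4,6,10}:  v_{4} + v_{6} + v_{10} = v_{8} ; sig = ⟨3 | 1⟩

Sorted signature multiset PRS(X):
    ⟨2 | 0⟩
    ⟨2 | 0⟩
    ⟨2 | 1⟩
    ⟨2 | 1⟩
    ⟨2 | 1⟩
    ⟨2 | 1⟩
    ⟨2 | 1 1⟩
    ⟨2 | 1 1⟩
    ⟨2 | 1 1⟩
    ⟨2 | 1 1⟩
    ⟨2 | 1 1⟩
    ⟨2 | 1 1 1⟩
    ⟨2 | 1 1 1⟩
    ⟨2 | 1 1 2⟩
    ⟨2 | 1 1 2⟩
    ⟨2 | 1 2⟩
    ⟨2 | 1 2⟩
    ⟨3 | 0⟩
    ⟨3 | 1⟩
    ⟨3 | 1⟩
    ⟨3 | 1⟩


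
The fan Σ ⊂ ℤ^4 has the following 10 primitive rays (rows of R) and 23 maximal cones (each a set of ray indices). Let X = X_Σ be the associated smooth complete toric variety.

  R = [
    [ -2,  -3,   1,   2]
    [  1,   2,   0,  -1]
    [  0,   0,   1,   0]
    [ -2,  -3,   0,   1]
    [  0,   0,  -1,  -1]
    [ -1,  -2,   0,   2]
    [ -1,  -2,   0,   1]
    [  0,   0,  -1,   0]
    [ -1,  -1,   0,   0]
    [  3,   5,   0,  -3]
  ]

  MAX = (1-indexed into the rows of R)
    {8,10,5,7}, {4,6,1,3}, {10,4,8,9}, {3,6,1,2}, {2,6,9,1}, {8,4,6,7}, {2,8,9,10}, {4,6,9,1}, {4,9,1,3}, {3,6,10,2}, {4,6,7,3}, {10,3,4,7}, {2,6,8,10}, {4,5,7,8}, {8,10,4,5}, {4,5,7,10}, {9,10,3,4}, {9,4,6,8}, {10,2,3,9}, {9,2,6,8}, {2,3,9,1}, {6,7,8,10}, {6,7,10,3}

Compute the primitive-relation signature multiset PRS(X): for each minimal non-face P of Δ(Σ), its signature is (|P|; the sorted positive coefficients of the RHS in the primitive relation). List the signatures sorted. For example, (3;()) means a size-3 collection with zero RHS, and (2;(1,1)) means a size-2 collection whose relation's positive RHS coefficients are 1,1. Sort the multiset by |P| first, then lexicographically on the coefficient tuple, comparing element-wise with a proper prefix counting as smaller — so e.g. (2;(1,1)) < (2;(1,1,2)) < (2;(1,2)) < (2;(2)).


16 collections generate NE(X_Σ); each relation:

  P = {2,7}:  v_{2} + v_{7} = 0  ⟹  sig = (2;())
  P = {3,8}:  v_{3} + v_{8} = 0  ⟹  sig = (2;())
  P = {1,5}:  v_{1} + v_{5} = v_{4}  ⟹  sig = (2;(1))
  P = {2,4}:  v_{2} + v_{4} = v_{9}  ⟹  sig = (2;(1))
  P = {7,9}:  v_{7} + v_{9} = v_{4}  ⟹  sig = (2;(1))
  P = {1,8}:  v_{1} + v_{8} = v_{6} + v_{9}  ⟹  sig = (2;(1,1))
  P = {1,10}:  v_{1} + v_{10} = v_{2} + v_{3}  ⟹  sig = (2;(1,1))
  P = {5,6}:  v_{5} + v_{6} = v_{7} + v_{8}  ⟹  sig = (2;(1,1))
  P = {1,7}:  v_{1} + v_{7} = v_{3} + v_{4} + v_{6}  ⟹  sig = (2;(1,1,1))
  P = {2,5}:  v_{2} + v_{5} = v_{4} + v_{8} + v_{10}  ⟹  sig = (2;(1,1,1))
  P = {3,5}:  v_{3} + v_{5} = v_{4} + v_{7} + v_{10}  ⟹  sig = (2;(1,1,1))
  P = {5,9}:  v_{5} + v_{9} = 2·v_{4} + v_{8} + v_{10}  ⟹  sig = (2;(1,1,2))
  P = {4,6,10}:  v_{4} + v_{6} + v_{10} = 0  ⟹  sig = (3;())
  P = {3,6,9}:  v_{3} + v_{6} + v_{9} = v_{1}  ⟹  sig = (3;(1))
  P = {6,9,10}:  v_{6} + v_{9} + v_{10} = v_{2}  ⟹  sig = (3;(1))
  P = {4,7,8,10}:  v_{4} + v_{7} + v_{8} + v_{10} = v_{5}  ⟹  sig = (4;(1))

Signatures (|P|; sorted positive RHS coefficients), sorted:
    (2;())
    (2;())
    (2;(1))
    (2;(1))
    (2;(1))
    (2;(1,1))
    (2;(1,1))
    (2;(1,1))
    (2;(1,1,1))
    (2;(1,1,1))
    (2;(1,1,1))
    (2;(1,1,2))
    (3;())
    (3;(1))
    (3;(1))
    (4;(1))
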